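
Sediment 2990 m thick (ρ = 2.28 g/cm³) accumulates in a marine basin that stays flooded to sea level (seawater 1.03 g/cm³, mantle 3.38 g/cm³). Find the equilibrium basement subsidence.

1590 m

Submarine loading: the sediment displaces seawater, and the subsidence is in turn flooded, so s (ρ_m − ρ_w) = t (ρ_sed − ρ_w).
s = 2990 m × (2.28 − 1.03) / (3.38 − 1.03) = 1590 m.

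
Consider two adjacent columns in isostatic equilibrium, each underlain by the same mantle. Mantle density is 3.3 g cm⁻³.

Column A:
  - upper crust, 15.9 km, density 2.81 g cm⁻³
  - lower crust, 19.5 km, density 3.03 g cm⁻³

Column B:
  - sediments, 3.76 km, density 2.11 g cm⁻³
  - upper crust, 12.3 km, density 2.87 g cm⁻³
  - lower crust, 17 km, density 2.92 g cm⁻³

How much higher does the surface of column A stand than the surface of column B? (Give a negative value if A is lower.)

For any compensation level in the mantle, the mantle terms cancel and isostasy reduces to e = (Σt_A − Σt_B) − (Σ(ρt)_A − Σ(ρt)_B) / ρ_m.
Σt_A = 35.4 km; Σt_B = 33.06 km; Σ(ρt)_A = 103.764; Σ(ρt)_B = 92.8746 (in km·g cm⁻³).
e = (35.4 − 33.06) − (103.764 − 92.8746) / 3.3 = −0.96 km.

−0.96 km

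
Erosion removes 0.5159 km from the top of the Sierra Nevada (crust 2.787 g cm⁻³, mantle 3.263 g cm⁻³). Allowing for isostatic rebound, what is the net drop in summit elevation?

0.0753 km

Rebound u = e ρ_c/ρ_m = 0.5159 km × 2.787/3.263 = 0.4406 km.
Net surface drop = e − u = 0.5159 km − 0.4406 km = e (ρ_m − ρ_c)/ρ_m = 0.0753 km.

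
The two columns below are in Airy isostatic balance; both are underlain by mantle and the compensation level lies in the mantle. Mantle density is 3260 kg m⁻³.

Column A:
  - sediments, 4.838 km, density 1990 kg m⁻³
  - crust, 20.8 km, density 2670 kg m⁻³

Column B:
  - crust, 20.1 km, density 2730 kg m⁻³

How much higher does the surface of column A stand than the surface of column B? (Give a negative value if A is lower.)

2.38 km

For any compensation level in the mantle, the mantle terms cancel and isostasy reduces to e = (Σt_A − Σt_B) − (Σ(ρt)_A − Σ(ρt)_B) / ρ_m.
Σt_A = 25.638 km; Σt_B = 20.1 km; Σ(ρt)_A = 65163.62; Σ(ρt)_B = 54873 (in km·kg m⁻³).
e = (25.638 − 20.1) − (65163.62 − 54873) / 3260 = 2.38 km.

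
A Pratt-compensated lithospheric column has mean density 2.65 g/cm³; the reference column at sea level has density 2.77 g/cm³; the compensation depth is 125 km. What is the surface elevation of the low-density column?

5.66 km

ρ_ref D = ρ (D + h) → h = D (ρ_ref − ρ)/ρ.
h = 125 km × (2.77 − 2.65)/2.65 = 5.66 km.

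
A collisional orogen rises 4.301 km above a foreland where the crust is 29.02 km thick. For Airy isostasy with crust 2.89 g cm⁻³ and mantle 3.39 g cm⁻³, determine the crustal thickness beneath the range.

Root depth r = h ρ_c / (ρ_m − ρ_c) = 4.301 km × 2.89 / 0.5 = 24.86 km.
Total thickness = T + h + r = 29.02 km + 4.301 km + 24.86 km = 58.2 km.

58.2 km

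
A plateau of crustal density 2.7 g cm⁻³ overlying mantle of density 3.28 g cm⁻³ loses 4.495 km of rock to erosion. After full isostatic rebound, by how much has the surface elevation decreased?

0.795 km

Rebound u = e ρ_c/ρ_m = 4.495 km × 2.7/3.28 = 3.7 km.
Net surface drop = e − u = 4.495 km − 3.7 km = e (ρ_m − ρ_c)/ρ_m = 0.795 km.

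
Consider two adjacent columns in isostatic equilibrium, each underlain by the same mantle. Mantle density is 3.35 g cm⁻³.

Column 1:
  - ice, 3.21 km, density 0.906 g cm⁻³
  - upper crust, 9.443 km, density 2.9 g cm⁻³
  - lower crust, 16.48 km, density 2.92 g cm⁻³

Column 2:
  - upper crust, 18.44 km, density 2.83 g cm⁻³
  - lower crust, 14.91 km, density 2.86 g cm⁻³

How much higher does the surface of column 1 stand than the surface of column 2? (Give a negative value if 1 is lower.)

0.682 km

For any compensation level in the mantle, the mantle terms cancel and isostasy reduces to e = (Σt_1 − Σt_2) − (Σ(ρt)_1 − Σ(ρt)_2) / ρ_m.
Σt_1 = 29.133 km; Σt_2 = 33.35 km; Σ(ρt)_1 = 78.41456; Σ(ρt)_2 = 94.8278 (in km·g cm⁻³).
e = (29.133 − 33.35) − (78.41456 − 94.8278) / 3.35 = 0.682 km.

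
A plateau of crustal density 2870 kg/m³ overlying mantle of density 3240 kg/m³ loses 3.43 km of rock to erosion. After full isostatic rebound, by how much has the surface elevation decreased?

0.392 km

Rebound u = e ρ_c/ρ_m = 3.43 km × 2870/3240 = 3.038 km.
Net surface drop = e − u = 3.43 km − 3.038 km = e (ρ_m − ρ_c)/ρ_m = 0.392 km.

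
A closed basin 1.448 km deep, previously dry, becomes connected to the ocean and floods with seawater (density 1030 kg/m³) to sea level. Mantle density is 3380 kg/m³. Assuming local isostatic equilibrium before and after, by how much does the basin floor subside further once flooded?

After flooding the water column is d + s deep. Its weight must equal the weight of mantle displaced by the extra subsidence s: (d + s) ρ_w = s ρ_m.
s = d ρ_w / (ρ_m − ρ_w) = 1.448 km × 1030/(3380 − 1030) = 0.635 km.

0.635 km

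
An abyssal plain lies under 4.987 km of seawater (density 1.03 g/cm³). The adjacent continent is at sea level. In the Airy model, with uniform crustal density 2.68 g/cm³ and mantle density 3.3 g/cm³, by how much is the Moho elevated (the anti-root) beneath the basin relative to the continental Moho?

13.3 km

Isostatic balance requires: replacing crust with seawater at the top is compensated by replacing crust with mantle at the base: d (ρ_c − ρ_w) = a (ρ_m − ρ_c).
a = d (ρ_c − ρ_w)/(ρ_m − ρ_c) = 4.987 km × 1.65/0.62 = 13.3 km.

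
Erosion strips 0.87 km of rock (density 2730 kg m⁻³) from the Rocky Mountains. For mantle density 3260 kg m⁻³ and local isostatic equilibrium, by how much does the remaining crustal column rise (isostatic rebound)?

Unloading: uplift u = e ρ_c/ρ_m = 0.87 km × 2730/3260 = 0.729 km.

0.729 km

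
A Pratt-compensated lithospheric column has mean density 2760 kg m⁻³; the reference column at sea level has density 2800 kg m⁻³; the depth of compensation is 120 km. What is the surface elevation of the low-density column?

1.74 km

ρ_ref D = ρ (D + h) → h = D (ρ_ref − ρ)/ρ.
h = 120 km × (2800 − 2760)/2760 = 1.74 km.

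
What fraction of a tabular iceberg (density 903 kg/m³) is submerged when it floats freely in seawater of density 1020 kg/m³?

Submerged fraction = ρ_obj/ρ_fluid = 903/1020 = 0.885.

0.885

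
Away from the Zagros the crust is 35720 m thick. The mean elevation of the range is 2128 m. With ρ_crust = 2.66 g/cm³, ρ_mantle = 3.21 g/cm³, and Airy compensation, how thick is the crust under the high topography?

Root depth r = h ρ_c / (ρ_m − ρ_c) = 2128 m × 2.66 / 0.55 = 10290 m.
Total thickness = T + h + r = 35720 m + 2128 m + 10290 m = 48100 m.

48100 m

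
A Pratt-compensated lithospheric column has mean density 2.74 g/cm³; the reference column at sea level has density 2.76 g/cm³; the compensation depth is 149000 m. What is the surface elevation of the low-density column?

1090 m

ρ_ref D = ρ (D + h) → h = D (ρ_ref − ρ)/ρ.
h = 149000 m × (2.76 − 2.74)/2.74 = 1090 m.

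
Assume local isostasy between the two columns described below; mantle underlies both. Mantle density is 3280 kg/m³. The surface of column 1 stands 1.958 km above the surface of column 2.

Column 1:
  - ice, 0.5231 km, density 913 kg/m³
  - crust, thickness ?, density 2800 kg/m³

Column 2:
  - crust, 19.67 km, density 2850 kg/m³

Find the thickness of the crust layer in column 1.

28.4 km

Take the compensation level at the base of the deeper column (depth z_c below the surface of column 1) and equate Σ ρ_i t_i down to z_c; mantle fills any gap and the z_c terms cancel.
Column 1: 0.5231×913 + x×2800 + (z_c − 0.5231 − x)×3280
Column 2: 1.958×0 + 19.67×2850 + (z_c − 1.958 − 19.67)×3280
The z_c×3280 term appears on both sides and cancels. Collect the known terms of each column as K = Σ(ρt)_known − 3280 × (depth of known layers): K_1 = 477.5903 − 3280×0.5231 = −1238.1777; K_2 = 56059.5 − 3280×(1.958 + 19.67) = −14880.34.
Balance: K_1 − x×(3280 − 2800) = K_2, so x = (K_1 − K_2)/(3280 − 2800) = 13642.2/480 = 28.4 km.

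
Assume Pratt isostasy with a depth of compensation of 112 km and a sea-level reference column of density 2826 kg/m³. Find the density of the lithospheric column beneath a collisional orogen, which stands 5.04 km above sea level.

Pratt balance: ρ_ref D = ρ (D + h).
ρ = ρ_ref D/(D + h) = 2826 × 112 km/(112 km + 5.04 km) = 2700 kg/m³.

2700 kg/m³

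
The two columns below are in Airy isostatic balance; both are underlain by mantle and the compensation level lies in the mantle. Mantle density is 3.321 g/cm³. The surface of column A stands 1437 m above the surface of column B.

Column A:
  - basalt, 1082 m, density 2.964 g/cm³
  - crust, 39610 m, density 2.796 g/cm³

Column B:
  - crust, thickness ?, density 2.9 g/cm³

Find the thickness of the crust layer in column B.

39000 m

Take the compensation level at the base of the deeper column (depth z_c below the surface of column A) and equate Σ ρ_i t_i down to z_c; mantle fills any gap and the z_c terms cancel.
Column A: 1082×2.964 + 39610×2.796 + (z_c − 40692)×3.321
Column B: 1437×0 + x×2.9 + (z_c − 1437 − 0 − x)×3.321
The z_c×3.321 term appears on both sides and cancels. Collect the known terms of each column as K = Σ(ρt)_known − 3.321 × (depth of known layers): K_A = 113956.608 − 3.321×40692 = −21181.524; K_B = 0 − 3.321×(1437 + 0) = −4772.277.
Balance: K_A = K_B − x×(3.321 − 2.9), so x = (K_B − K_A)/(3.321 − 2.9) = 16409.2/0.421 = 39000 m.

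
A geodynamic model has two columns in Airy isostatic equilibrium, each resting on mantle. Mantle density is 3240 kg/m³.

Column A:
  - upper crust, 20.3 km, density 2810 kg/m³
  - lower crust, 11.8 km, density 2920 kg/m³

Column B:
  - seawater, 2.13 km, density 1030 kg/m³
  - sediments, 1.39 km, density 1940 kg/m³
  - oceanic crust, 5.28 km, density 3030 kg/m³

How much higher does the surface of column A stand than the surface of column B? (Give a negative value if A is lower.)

1.51 km

For any compensation level in the mantle, the mantle terms cancel and isostasy reduces to e = (Σt_A − Σt_B) − (Σ(ρt)_A − Σ(ρt)_B) / ρ_m.
Σt_A = 32.1 km; Σt_B = 8.8 km; Σ(ρt)_A = 91499; Σ(ρt)_B = 20888.9 (in km·kg/m³).
e = (32.1 − 8.8) − (91499 − 20888.9) / 3240 = 1.51 km.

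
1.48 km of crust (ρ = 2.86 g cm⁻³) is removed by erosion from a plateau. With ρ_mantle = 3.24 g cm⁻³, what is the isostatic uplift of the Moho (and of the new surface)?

1.31 km

Unloading: uplift u = e ρ_c/ρ_m = 1.48 km × 2.86/3.24 = 1.31 km.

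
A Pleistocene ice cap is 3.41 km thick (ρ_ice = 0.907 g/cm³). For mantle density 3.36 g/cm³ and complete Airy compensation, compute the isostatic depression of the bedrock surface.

In Airy isostatic equilibrium: the ice load ρ_ice t is balanced by mantle displaced below, ρ_m s.
s = t ρ_ice / ρ_m = 3.41 km × 0.907/3.36 = 0.92 km.

0.92 km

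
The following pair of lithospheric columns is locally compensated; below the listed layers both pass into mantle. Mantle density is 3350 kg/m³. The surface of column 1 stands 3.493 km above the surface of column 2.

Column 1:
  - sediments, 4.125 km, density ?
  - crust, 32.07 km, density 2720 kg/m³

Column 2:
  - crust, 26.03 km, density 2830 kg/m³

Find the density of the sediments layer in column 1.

2130 kg/m³

Take the compensation level at the base of the deeper column (depth z_c below the surface of column 1) and equate Σ ρ_i t_i down to z_c; mantle fills any gap and the z_c terms cancel.
Column 1: 4.125×ρ + 32.07×2720 + (z_c − 36.195)×3350
Column 2: 3.493×0 + 26.03×2830 + (z_c − 3.493 − 26.03)×3350
The z_c×3350 term appears on both sides and cancels. Collect the known terms of each column as K = Σ(ρt)_known − 3350 × (depth of known layers): K_1 = 87230.4 − 3350×36.195 = −34022.85; K_2 = 73664.9 − 3350×(3.493 + 26.03) = −25237.15.
Balance: K_1 + 4.125×ρ = K_2, so ρ = (K_2 − K_1)/4.125 = 8785.7/4.125 = 2130 kg/m³.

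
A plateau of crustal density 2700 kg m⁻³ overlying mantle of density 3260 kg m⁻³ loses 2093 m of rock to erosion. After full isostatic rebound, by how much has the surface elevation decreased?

360 m

Rebound u = e ρ_c/ρ_m = 2093 m × 2700/3260 = 1733 m.
Net surface drop = e − u = 2093 m − 1733 m = e (ρ_m − ρ_c)/ρ_m = 360 m.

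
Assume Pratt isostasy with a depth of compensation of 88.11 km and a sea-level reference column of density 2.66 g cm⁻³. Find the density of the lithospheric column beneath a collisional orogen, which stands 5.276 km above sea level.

Pratt balance: ρ_ref D = ρ (D + h).
ρ = ρ_ref D/(D + h) = 2.66 × 88.11 km/(88.11 km + 5.276 km) = 2.51 g cm⁻³.

2.51 g cm⁻³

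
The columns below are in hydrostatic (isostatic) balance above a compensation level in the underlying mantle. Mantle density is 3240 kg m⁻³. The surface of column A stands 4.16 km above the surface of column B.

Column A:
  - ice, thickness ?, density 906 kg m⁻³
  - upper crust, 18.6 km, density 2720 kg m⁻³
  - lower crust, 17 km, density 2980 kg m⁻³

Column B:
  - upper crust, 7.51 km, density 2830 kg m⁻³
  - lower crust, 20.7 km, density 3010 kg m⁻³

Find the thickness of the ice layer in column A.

Take the compensation level at the base of the deeper column (depth z_c below the surface of column A) and equate Σ ρ_i t_i down to z_c; mantle fills any gap and the z_c terms cancel.
Column A: x×906 + 18.6×2720 + 17×2980 + (z_c − 35.6 − x)×3240
Column B: 4.16×0 + 7.51×2830 + 20.7×3010 + (z_c − 4.16 − 28.21)×3240
The z_c×3240 term appears on both sides and cancels. Collect the known terms of each column as K = Σ(ρt)_known − 3240 × (depth of known layers): K_A = 101252 − 3240×35.6 = −14092; K_B = 83560.3 − 3240×(4.16 + 28.21) = −21318.5.
Balance: K_A − x×(3240 − 906) = K_B, so x = (K_A − K_B)/(3240 − 906) = 7226.5/2334 = 3.1 km.

3.1 km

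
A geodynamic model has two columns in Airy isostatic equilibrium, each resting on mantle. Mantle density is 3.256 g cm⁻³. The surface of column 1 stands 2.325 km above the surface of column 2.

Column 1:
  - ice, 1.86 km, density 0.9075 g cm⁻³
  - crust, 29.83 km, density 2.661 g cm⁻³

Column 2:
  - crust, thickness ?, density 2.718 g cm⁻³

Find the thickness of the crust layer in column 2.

Take the compensation level at the base of the deeper column (depth z_c below the surface of column 1) and equate Σ ρ_i t_i down to z_c; mantle fills any gap and the z_c terms cancel.
Column 1: 1.86×0.9075 + 29.83×2.661 + (z_c − 31.69)×3.256
Column 2: 2.325×0 + x×2.718 + (z_c − 2.325 − 0 − x)×3.256
The z_c×3.256 term appears on both sides and cancels. Collect the known terms of each column as K = Σ(ρt)_known − 3.256 × (depth of known layers): K_1 = 81.06558 − 3.256×31.69 = −22.11706; K_2 = 0 − 3.256×(2.325 + 0) = −7.5702.
Balance: K_1 = K_2 − x×(3.256 − 2.718), so x = (K_2 − K_1)/(3.256 − 2.718) = 14.5469/0.538 = 27 km.

27 km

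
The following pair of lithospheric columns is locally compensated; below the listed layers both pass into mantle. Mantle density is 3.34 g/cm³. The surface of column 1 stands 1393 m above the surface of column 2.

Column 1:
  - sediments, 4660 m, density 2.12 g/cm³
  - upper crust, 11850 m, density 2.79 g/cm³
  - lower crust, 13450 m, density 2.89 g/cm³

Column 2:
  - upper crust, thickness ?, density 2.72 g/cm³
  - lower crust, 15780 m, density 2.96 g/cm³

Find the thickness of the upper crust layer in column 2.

12300 m

Take the compensation level at the base of the deeper column (depth z_c below the surface of column 1) and equate Σ ρ_i t_i down to z_c; mantle fills any gap and the z_c terms cancel.
Column 1: 4660×2.12 + 11850×2.79 + 13450×2.89 + (z_c − 29960)×3.34
Column 2: 1393×0 + x×2.72 + 15780×2.96 + (z_c − 1393 − 15780 − x)×3.34
The z_c×3.34 term appears on both sides and cancels. Collect the known terms of each column as K = Σ(ρt)_known − 3.34 × (depth of known layers): K_1 = 81811.2 − 3.34×29960 = −18255.2; K_2 = 46708.8 − 3.34×(1393 + 15780) = −10649.02.
Balance: K_1 = K_2 − x×(3.34 − 2.72), so x = (K_2 − K_1)/(3.34 − 2.72) = 7606.18/0.62 = 12300 m.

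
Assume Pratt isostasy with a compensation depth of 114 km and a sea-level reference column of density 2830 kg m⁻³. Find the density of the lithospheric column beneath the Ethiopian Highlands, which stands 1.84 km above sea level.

Pratt balance: ρ_ref D = ρ (D + h).
ρ = ρ_ref D/(D + h) = 2830 × 114 km/(114 km + 1.84 km) = 2790 kg m⁻³.

2790 kg m⁻³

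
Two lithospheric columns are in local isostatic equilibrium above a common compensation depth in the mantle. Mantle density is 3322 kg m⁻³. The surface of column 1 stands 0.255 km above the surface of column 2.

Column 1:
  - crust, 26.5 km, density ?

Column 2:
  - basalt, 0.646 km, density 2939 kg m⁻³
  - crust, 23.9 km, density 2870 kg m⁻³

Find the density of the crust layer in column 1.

Take the compensation level at the base of the deeper column (depth z_c below the surface of column 1) and equate Σ ρ_i t_i down to z_c; mantle fills any gap and the z_c terms cancel.
Column 1: 26.5×ρ + (z_c − 26.5)×3322
Column 2: 0.255×0 + 0.646×2939 + 23.9×2870 + (z_c − 0.255 − 24.546)×3322
The z_c×3322 term appears on both sides and cancels. Collect the known terms of each column as K = Σ(ρt)_known − 3322 × (depth of known layers): K_1 = 0 − 3322×26.5 = −88033; K_2 = 70491.594 − 3322×(0.255 + 24.546) = −11897.328.
Balance: K_1 + 26.5×ρ = K_2, so ρ = (K_2 − K_1)/26.5 = 76135.7/26.5 = 2870 kg m⁻³.

2870 kg m⁻³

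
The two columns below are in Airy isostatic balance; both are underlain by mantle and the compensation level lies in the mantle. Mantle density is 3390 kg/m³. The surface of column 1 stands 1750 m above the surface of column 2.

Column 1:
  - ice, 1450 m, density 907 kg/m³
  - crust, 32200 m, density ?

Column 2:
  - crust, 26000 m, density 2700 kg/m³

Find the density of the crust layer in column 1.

2760 kg/m³

Take the compensation level at the base of the deeper column (depth z_c below the surface of column 1) and equate Σ ρ_i t_i down to z_c; mantle fills any gap and the z_c terms cancel.
Column 1: 1450×907 + 32200×ρ + (z_c − 33650)×3390
Column 2: 1750×0 + 26000×2700 + (z_c − 1750 − 26000)×3390
The z_c×3390 term appears on both sides and cancels. Collect the known terms of each column as K = Σ(ρt)_known − 3390 × (depth of known layers): K_1 = 1315150 − 3390×33650 = −112758350; K_2 = 70200000 − 3390×(1750 + 26000) = −23872500.
Balance: K_1 + 32200×ρ = K_2, so ρ = (K_2 − K_1)/32200 = 88885800/32200 = 2760 kg/m³.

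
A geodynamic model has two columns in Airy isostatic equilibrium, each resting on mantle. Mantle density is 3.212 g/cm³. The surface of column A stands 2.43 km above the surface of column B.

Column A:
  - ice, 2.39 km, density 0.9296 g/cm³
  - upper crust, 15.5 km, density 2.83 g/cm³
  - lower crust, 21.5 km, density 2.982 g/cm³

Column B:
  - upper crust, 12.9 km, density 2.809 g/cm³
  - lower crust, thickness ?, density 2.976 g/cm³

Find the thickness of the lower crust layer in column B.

14.1 km

Take the compensation level at the base of the deeper column (depth z_c below the surface of column A) and equate Σ ρ_i t_i down to z_c; mantle fills any gap and the z_c terms cancel.
Column A: 2.39×0.9296 + 15.5×2.83 + 21.5×2.982 + (z_c − 39.39)×3.212
Column B: 2.43×0 + 12.9×2.809 + x×2.976 + (z_c − 2.43 − 12.9 − x)×3.212
The z_c×3.212 term appears on both sides and cancels. Collect the known terms of each column as K = Σ(ρt)_known − 3.212 × (depth of known layers): K_A = 110.199744 − 3.212×39.39 = −16.320936; K_B = 36.2361 − 3.212×(2.43 + 12.9) = −13.00386.
Balance: K_A = K_B − x×(3.212 − 2.976), so x = (K_B − K_A)/(3.212 − 2.976) = 3.31708/0.236 = 14.1 km.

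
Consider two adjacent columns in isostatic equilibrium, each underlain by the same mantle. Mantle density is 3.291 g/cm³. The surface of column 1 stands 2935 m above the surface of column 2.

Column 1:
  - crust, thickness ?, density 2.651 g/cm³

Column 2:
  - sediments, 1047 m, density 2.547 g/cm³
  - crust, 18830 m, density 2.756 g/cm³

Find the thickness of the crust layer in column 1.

Take the compensation level at the base of the deeper column (depth z_c below the surface of column 1) and equate Σ ρ_i t_i down to z_c; mantle fills any gap and the z_c terms cancel.
Column 1: x×2.651 + (z_c − 0 − x)×3.291
Column 2: 2935×0 + 1047×2.547 + 18830×2.756 + (z_c − 2935 − 19877)×3.291
The z_c×3.291 term appears on both sides and cancels. Collect the known terms of each column as K = Σ(ρt)_known − 3.291 × (depth of known layers): K_1 = 0 − 3.291×0 = 0; K_2 = 54562.189 − 3.291×(2935 + 19877) = −20512.103.
Balance: K_1 − x×(3.291 − 2.651) = K_2, so x = (K_1 − K_2)/(3.291 − 2.651) = 20512.1/0.64 = 32100 m.

32100 m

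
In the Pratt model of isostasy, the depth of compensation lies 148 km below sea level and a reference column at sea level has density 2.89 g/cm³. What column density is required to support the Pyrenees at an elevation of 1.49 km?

Pratt balance: ρ_ref D = ρ (D + h).
ρ = ρ_ref D/(D + h) = 2.89 × 148 km/(148 km + 1.49 km) = 2.86 g/cm³.

2.86 g/cm³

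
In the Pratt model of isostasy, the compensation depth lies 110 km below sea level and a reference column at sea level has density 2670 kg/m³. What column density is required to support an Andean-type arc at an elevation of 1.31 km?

Pratt balance: ρ_ref D = ρ (D + h).
ρ = ρ_ref D/(D + h) = 2670 × 110 km/(110 km + 1.31 km) = 2640 kg/m³.

2640 kg/m³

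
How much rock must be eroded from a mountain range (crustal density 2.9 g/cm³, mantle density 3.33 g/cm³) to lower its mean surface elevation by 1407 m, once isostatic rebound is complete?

10900 m

Net drop Δ = e − u = e − e ρ_c/ρ_m = e (ρ_m − ρ_c)/ρ_m.
e = Δ ρ_m/(ρ_m − ρ_c) = 1407 m × 3.33/0.43 = 10900 m.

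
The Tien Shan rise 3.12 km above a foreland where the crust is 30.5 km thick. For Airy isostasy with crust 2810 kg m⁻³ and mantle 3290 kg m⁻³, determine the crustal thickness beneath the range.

Root depth r = h ρ_c / (ρ_m − ρ_c) = 3.12 km × 2810 / 480 = 18.27 km.
Total thickness = T + h + r = 30.5 km + 3.12 km + 18.27 km = 51.9 km.

51.9 km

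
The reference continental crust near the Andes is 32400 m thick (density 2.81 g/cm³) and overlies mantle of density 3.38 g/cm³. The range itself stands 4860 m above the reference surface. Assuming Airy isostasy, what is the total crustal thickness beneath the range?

61200 m

Root depth r = h ρ_c / (ρ_m − ρ_c) = 4860 m × 2.81 / 0.57 = 23960 m.
Total thickness = T + h + r = 32400 m + 4860 m + 23960 m = 61200 m.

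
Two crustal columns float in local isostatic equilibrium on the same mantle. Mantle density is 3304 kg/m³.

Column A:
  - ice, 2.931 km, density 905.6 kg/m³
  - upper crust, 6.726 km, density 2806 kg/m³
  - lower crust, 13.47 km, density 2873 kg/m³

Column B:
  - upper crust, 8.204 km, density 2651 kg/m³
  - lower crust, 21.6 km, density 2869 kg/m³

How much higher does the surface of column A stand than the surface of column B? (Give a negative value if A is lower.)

0.433 km

For any compensation level in the mantle, the mantle terms cancel and isostasy reduces to e = (Σt_A − Σt_B) − (Σ(ρt)_A − Σ(ρt)_B) / ρ_m.
Σt_A = 23.127 km; Σt_B = 29.804 km; Σ(ρt)_A = 60226.7796; Σ(ρt)_B = 83719.204 (in km·kg/m³).
e = (23.127 − 29.804) − (60226.7796 − 83719.204) / 3304 = 0.433 km.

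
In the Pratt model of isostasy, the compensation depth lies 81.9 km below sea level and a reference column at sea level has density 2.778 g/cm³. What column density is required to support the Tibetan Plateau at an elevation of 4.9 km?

2.62 g/cm³

Pratt balance: ρ_ref D = ρ (D + h).
ρ = ρ_ref D/(D + h) = 2.778 × 81.9 km/(81.9 km + 4.9 km) = 2.62 g/cm³.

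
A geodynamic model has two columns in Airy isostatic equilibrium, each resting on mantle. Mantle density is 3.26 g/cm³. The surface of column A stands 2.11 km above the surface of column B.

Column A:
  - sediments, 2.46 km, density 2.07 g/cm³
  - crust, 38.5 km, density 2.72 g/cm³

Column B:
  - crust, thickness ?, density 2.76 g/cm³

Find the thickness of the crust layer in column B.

Take the compensation level at the base of the deeper column (depth z_c below the surface of column A) and equate Σ ρ_i t_i down to z_c; mantle fills any gap and the z_c terms cancel.
Column A: 2.46×2.07 + 38.5×2.72 + (z_c − 40.96)×3.26
Column B: 2.11×0 + x×2.76 + (z_c − 2.11 − 0 − x)×3.26
The z_c×3.26 term appears on both sides and cancels. Collect the known terms of each column as K = Σ(ρt)_known − 3.26 × (depth of known layers): K_A = 109.8122 − 3.26×40.96 = −23.7174; K_B = 0 − 3.26×(2.11 + 0) = −6.8786.
Balance: K_A = K_B − x×(3.26 − 2.76), so x = (K_B − K_A)/(3.26 − 2.76) = 16.8388/0.5 = 33.7 km.

33.7 km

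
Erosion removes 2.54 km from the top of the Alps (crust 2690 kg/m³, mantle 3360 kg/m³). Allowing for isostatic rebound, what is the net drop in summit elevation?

0.506 km

Rebound u = e ρ_c/ρ_m = 2.54 km × 2690/3360 = 2.034 km.
Net surface drop = e − u = 2.54 km − 2.034 km = e (ρ_m − ρ_c)/ρ_m = 0.506 km.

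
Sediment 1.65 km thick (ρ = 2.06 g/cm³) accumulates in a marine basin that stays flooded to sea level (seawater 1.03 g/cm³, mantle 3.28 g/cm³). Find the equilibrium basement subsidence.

Submarine loading: the sediment displaces seawater, and the subsidence is in turn flooded, so s (ρ_m − ρ_w) = t (ρ_sed − ρ_w).
s = 1.65 km × (2.06 − 1.03) / (3.28 − 1.03) = 0.755 km.

0.755 km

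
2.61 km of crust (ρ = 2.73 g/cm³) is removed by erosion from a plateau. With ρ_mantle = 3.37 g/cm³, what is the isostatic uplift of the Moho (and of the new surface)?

Unloading: uplift u = e ρ_c/ρ_m = 2.61 km × 2.73/3.37 = 2.11 km.

2.11 km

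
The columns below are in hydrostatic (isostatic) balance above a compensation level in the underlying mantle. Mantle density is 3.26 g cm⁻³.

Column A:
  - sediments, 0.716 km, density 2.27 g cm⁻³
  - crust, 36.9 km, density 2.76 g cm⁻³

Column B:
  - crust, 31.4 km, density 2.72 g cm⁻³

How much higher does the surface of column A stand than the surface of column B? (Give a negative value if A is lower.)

For any compensation level in the mantle, the mantle terms cancel and isostasy reduces to e = (Σt_A − Σt_B) − (Σ(ρt)_A − Σ(ρt)_B) / ρ_m.
Σt_A = 37.616 km; Σt_B = 31.4 km; Σ(ρt)_A = 103.46932; Σ(ρt)_B = 85.408 (in km·g cm⁻³).
e = (37.616 − 31.4) − (103.46932 − 85.408) / 3.26 = 0.676 km.

0.676 km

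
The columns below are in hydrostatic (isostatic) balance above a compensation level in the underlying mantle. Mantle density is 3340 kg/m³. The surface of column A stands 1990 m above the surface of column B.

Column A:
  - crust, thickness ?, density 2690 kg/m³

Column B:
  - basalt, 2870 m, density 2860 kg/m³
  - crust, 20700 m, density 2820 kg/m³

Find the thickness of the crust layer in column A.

Take the compensation level at the base of the deeper column (depth z_c below the surface of column A) and equate Σ ρ_i t_i down to z_c; mantle fills any gap and the z_c terms cancel.
Column A: x×2690 + (z_c − 0 − x)×3340
Column B: 1990×0 + 2870×2860 + 20700×2820 + (z_c − 1990 − 23570)×3340
The z_c×3340 term appears on both sides and cancels. Collect the known terms of each column as K = Σ(ρt)_known − 3340 × (depth of known layers): K_A = 0 − 3340×0 = 0; K_B = 66582200 − 3340×(1990 + 23570) = −18788200.
Balance: K_A − x×(3340 − 2690) = K_B, so x = (K_A − K_B)/(3340 − 2690) = 18788200/650 = 28900 m.

28900 m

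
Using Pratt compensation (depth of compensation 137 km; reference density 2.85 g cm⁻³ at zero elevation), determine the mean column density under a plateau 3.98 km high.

2.77 g cm⁻³

Pratt balance: ρ_ref D = ρ (D + h).
ρ = ρ_ref D/(D + h) = 2.85 × 137 km/(137 km + 3.98 km) = 2.77 g cm⁻³.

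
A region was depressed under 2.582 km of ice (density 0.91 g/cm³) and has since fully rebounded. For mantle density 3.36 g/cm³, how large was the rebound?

0.699 km

Removing the load lets mantle flow back in; uplift u satisfies ρ_ice t = ρ_m u.
u = t ρ_ice/ρ_m = 2.582 km × 0.91/3.36 = 0.699 km.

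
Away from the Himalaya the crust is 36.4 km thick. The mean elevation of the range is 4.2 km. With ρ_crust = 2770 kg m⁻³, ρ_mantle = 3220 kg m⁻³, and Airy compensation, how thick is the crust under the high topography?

Root depth r = h ρ_c / (ρ_m − ρ_c) = 4.2 km × 2770 / 450 = 25.85 km.
Total thickness = T + h + r = 36.4 km + 4.2 km + 25.85 km = 66.5 km.

66.5 km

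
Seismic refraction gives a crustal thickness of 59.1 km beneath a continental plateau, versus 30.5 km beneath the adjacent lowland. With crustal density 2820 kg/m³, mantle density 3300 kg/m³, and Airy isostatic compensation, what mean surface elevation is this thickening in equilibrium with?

4.16 km

Excess crust Δ = 59.1 km − 30.5 km = 28.6 km, split between elevation h and root r with h + r = Δ.
Airy balance ρ_c h = (ρ_m − ρ_c) r gives r = h ρ_c/(ρ_m − ρ_c), so h (1 + ρ_c/(ρ_m − ρ_c)) = Δ, i.e. h = Δ (ρ_m − ρ_c)/ρ_m.
h = 28.6 km × 480/3300 = 4.16 km.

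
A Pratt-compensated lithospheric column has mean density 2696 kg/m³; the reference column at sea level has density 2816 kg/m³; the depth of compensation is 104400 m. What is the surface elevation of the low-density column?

ρ_ref D = ρ (D + h) → h = D (ρ_ref − ρ)/ρ.
h = 104400 m × (2816 − 2696)/2696 = 4650 m.

4650 m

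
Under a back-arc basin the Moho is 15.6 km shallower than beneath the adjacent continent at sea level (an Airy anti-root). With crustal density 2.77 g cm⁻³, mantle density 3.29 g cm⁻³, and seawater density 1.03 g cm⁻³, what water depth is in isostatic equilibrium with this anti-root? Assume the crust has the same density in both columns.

4.66 km

Replacing a thickness d of crust by seawater at the top must be balanced by replacing crust with mantle at the base: d (ρ_c − ρ_w) = a (ρ_m − ρ_c).
d = a (ρ_m − ρ_c)/(ρ_c − ρ_w) = 15.6 km × 0.52/1.74 = 4.66 km.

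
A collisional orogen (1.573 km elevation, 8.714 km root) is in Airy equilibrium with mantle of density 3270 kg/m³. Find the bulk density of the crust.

ρ_c h = (ρ_m − ρ_c) r → ρ_c (h + r) = ρ_m r → ρ_c = ρ_m r / (h + r).
ρ_c = 3270 × 8.714 km / (1.573 km + 8.714 km) = 2770 kg/m³.

2770 kg/m³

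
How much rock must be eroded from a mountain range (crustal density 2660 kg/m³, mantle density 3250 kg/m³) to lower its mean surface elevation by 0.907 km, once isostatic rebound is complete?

Net drop Δ = e − u = e − e ρ_c/ρ_m = e (ρ_m − ρ_c)/ρ_m.
e = Δ ρ_m/(ρ_m − ρ_c) = 0.907 km × 3250/590 = 5 km.

5 km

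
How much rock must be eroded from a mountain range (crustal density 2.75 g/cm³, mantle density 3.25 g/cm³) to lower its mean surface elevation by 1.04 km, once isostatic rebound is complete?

6.76 km

Net drop Δ = e − u = e − e ρ_c/ρ_m = e (ρ_m − ρ_c)/ρ_m.
e = Δ ρ_m/(ρ_m − ρ_c) = 1.04 km × 3.25/0.5 = 6.76 km.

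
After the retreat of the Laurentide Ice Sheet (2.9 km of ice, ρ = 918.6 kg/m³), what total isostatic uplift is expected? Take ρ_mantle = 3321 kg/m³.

0.802 km

Removing the load lets mantle flow back in; uplift u satisfies ρ_ice t = ρ_m u.
u = t ρ_ice/ρ_m = 2.9 km × 918.6/3321 = 0.802 km.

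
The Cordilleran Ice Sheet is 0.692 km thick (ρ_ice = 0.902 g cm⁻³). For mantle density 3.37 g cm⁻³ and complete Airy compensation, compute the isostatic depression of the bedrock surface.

0.185 km

Isostatic balance requires: the ice load ρ_ice t is balanced by mantle displaced below, ρ_m s.
s = t ρ_ice / ρ_m = 0.692 km × 0.902/3.37 = 0.185 km.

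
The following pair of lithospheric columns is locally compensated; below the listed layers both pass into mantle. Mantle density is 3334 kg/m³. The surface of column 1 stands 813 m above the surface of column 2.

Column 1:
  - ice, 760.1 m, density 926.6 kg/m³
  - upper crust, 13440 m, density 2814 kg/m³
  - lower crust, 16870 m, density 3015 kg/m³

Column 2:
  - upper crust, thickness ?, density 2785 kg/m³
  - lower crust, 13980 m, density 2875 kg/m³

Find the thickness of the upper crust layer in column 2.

9240 m

Take the compensation level at the base of the deeper column (depth z_c below the surface of column 1) and equate Σ ρ_i t_i down to z_c; mantle fills any gap and the z_c terms cancel.
Column 1: 760.1×926.6 + 13440×2814 + 16870×3015 + (z_c − 31070.1)×3334
Column 2: 813×0 + x×2785 + 13980×2875 + (z_c − 813 − 13980 − x)×3334
The z_c×3334 term appears on both sides and cancels. Collect the known terms of each column as K = Σ(ρt)_known − 3334 × (depth of known layers): K_1 = 89387518.7 − 3334×31070.1 = −14200194.7; K_2 = 40192500 − 3334×(813 + 13980) = −9127362.
Balance: K_1 = K_2 − x×(3334 − 2785), so x = (K_2 − K_1)/(3334 − 2785) = 5072830/549 = 9240 m.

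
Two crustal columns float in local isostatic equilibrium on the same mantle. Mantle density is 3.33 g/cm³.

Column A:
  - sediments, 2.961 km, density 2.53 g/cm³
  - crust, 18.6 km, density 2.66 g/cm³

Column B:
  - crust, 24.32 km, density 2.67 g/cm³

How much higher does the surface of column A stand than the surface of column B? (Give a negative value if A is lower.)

For any compensation level in the mantle, the mantle terms cancel and isostasy reduces to e = (Σt_A − Σt_B) − (Σ(ρt)_A − Σ(ρt)_B) / ρ_m.
Σt_A = 21.561 km; Σt_B = 24.32 km; Σ(ρt)_A = 56.96733; Σ(ρt)_B = 64.9344 (in km·g/cm³).
e = (21.561 − 24.32) − (56.96733 − 64.9344) / 3.33 = −0.366 km.

−0.366 km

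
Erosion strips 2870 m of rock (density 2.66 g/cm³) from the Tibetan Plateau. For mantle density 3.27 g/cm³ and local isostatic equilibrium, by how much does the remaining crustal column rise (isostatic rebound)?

Unloading: uplift u = e ρ_c/ρ_m = 2870 m × 2.66/3.27 = 2330 m.

2330 m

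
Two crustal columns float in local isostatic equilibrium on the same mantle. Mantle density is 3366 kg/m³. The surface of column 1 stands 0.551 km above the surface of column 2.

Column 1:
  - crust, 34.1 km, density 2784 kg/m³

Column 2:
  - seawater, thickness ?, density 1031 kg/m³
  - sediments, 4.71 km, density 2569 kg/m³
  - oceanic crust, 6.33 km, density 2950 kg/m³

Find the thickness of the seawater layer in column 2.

Take the compensation level at the base of the deeper column (depth z_c below the surface of column 1) and equate Σ ρ_i t_i down to z_c; mantle fills any gap and the z_c terms cancel.
Column 1: 34.1×2784 + (z_c − 34.1)×3366
Column 2: 0.551×0 + x×1031 + 4.71×2569 + 6.33×2950 + (z_c − 0.551 − 11.04 − x)×3366
The z_c×3366 term appears on both sides and cancels. Collect the known terms of each column as K = Σ(ρt)_known − 3366 × (depth of known layers): K_1 = 94934.4 − 3366×34.1 = −19846.2; K_2 = 30773.49 − 3366×(0.551 + 11.04) = −8241.816.
Balance: K_1 = K_2 − x×(3366 − 1031), so x = (K_2 − K_1)/(3366 − 1031) = 11604.4/2335 = 4.97 km.

4.97 km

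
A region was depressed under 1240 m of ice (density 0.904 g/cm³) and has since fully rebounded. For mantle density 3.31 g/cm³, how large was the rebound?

339 m

Removing the load lets mantle flow back in; uplift u satisfies ρ_ice t = ρ_m u.
u = t ρ_ice/ρ_m = 1240 m × 0.904/3.31 = 339 m.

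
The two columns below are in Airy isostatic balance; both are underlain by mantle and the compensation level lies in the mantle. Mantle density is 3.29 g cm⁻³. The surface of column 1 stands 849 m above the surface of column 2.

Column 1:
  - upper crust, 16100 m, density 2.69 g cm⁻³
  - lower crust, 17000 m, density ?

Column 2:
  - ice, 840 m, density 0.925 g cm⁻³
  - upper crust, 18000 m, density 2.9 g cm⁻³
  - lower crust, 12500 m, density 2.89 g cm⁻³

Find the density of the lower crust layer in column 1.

Take the compensation level at the base of the deeper column (depth z_c below the surface of column 1) and equate Σ ρ_i t_i down to z_c; mantle fills any gap and the z_c terms cancel.
Column 1: 16100×2.69 + 17000×ρ + (z_c − 33100)×3.29
Column 2: 849×0 + 840×0.925 + 18000×2.9 + 12500×2.89 + (z_c − 849 − 31340)×3.29
The z_c×3.29 term appears on both sides and cancels. Collect the known terms of each column as K = Σ(ρt)_known − 3.29 × (depth of known layers): K_1 = 43309 − 3.29×33100 = −65590; K_2 = 89102 − 3.29×(849 + 31340) = −16799.81.
Balance: K_1 + 17000×ρ = K_2, so ρ = (K_2 − K_1)/17000 = 48790.2/17000 = 2.87 g cm⁻³.

2.87 g cm⁻³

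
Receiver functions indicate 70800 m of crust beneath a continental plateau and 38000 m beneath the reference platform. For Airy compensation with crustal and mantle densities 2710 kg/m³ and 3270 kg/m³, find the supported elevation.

5620 m

Excess crust Δ = 70800 m − 38000 m = 32800 m, split between elevation h and root r with h + r = Δ.
Airy balance ρ_c h = (ρ_m − ρ_c) r gives r = h ρ_c/(ρ_m − ρ_c), so h (1 + ρ_c/(ρ_m − ρ_c)) = Δ, i.e. h = Δ (ρ_m − ρ_c)/ρ_m.
h = 32800 m × 560/3270 = 5620 m.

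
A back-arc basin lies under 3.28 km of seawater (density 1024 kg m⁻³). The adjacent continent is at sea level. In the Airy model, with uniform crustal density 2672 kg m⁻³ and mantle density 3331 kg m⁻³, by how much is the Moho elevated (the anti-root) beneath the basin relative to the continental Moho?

Isostatic balance requires: replacing crust with seawater at the top is compensated by replacing crust with mantle at the base: d (ρ_c − ρ_w) = a (ρ_m − ρ_c).
a = d (ρ_c − ρ_w)/(ρ_m − ρ_c) = 3.28 km × 1648/659 = 8.2 km.

8.2 km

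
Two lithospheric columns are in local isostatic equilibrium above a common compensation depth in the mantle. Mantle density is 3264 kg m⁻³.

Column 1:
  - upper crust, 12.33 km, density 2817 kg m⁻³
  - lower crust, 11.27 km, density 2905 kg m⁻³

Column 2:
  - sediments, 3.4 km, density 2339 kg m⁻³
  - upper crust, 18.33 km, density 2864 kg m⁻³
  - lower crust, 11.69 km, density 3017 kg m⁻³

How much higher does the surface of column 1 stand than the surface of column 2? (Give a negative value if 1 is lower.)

−1.17 km

For any compensation level in the mantle, the mantle terms cancel and isostasy reduces to e = (Σt_1 − Σt_2) − (Σ(ρt)_1 − Σ(ρt)_2) / ρ_m.
Σt_1 = 23.6 km; Σt_2 = 33.42 km; Σ(ρt)_1 = 67472.96; Σ(ρt)_2 = 95718.45 (in km·kg m⁻³).
e = (23.6 − 33.42) − (67472.96 − 95718.45) / 3264 = −1.17 km.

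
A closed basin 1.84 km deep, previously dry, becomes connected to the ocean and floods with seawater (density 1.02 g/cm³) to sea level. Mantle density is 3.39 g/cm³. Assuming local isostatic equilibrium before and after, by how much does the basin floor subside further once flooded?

After flooding the water column is d + s deep. Its weight must equal the weight of mantle displaced by the extra subsidence s: (d + s) ρ_w = s ρ_m.
s = d ρ_w / (ρ_m − ρ_w) = 1.84 km × 1.02/(3.39 − 1.02) = 0.792 km.

0.792 km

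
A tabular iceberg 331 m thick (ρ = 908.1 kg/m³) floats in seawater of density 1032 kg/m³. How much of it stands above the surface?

39.7 m

Floating equilibrium: submerged depth d = t ρ_obj/ρ_fluid = 331 m × 908.1/1032 = 291.3 m.
Freeboard = t − d = 331 m − 291.3 m = 39.7 m.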